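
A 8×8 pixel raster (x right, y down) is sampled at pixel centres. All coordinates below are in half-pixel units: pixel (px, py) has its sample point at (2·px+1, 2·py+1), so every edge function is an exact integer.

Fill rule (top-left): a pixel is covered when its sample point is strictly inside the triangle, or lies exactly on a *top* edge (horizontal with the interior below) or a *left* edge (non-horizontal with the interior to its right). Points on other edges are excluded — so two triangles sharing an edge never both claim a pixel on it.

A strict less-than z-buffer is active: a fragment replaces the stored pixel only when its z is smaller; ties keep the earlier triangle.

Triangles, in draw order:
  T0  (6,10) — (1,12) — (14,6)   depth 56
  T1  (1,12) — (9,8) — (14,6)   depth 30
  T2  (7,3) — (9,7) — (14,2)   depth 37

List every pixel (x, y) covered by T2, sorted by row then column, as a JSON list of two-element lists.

T0:
  2·area = 4
  edge (6, 10)→(1, 12): d=(-5,2) right/bottom  bias=-1
  edge (1, 12)→(14, 6): d=(13,-6) top-left  bias=+0
  edge (14, 6)→(6, 10): d=(-8,4) right/bottom  bias=-1
  covered (0 px):
    · · · · · · · ·
    · · · · · · · ·
    · · · · · · · ·
    · · · · · · · ·
    · · · · · · · ·
    · · · · · · · ·
    · · · · · · · ·
    · · · · · · · ·
T1:
  2·area = 4
  edge (1, 12)→(9, 8): d=(8,-4) top-left  bias=+0
  edge (9, 8)→(14, 6): d=(5,-2) top-left  bias=+0
  edge (14, 6)→(1, 12): d=(-13,6) right/bottom  bias=-1
    (7,2)@(15, 5): e=[0,-3,7] → ·  [on edge]
    (5,3)@(11, 7): e=[0,-1,5] → ·  [on edge]
    (3,4)@(7, 9): e=[0,1,3] → #  [on edge]
    (4,4)@(9, 9): e=[8,5,-9] → ·
    (1,5)@(3, 11): e=[0,3,1] → #  [on edge]
    (2,5)@(5, 11): e=[8,7,-11] → ·
    (3,5)@(7, 11): e=[16,11,-23] → ·
    (1,6)@(3, 13): e=[16,13,-25] → ·
  covered (2 px):
    · · · · · · · ·
    · · · · · · · ·
    · · · · · · · ·
    · · · · · · · ·
    · · · # · · · ·
    · # · · · · · ·
    · · · · · · · ·
    · · · · · · · ·
T2:
  2·area = 30  (B↔C swapped to make it positive)
  edge (7, 3)→(14, 2): d=(7,-1) top-left  bias=+0
  edge (14, 2)→(9, 7): d=(-5,5) right/bottom  bias=-1
  edge (9, 7)→(7, 3): d=(-2,-4) top-left  bias=+0
    (7,0)@(15, 1): e=[-6,0,36] → ·  [on edge]
    (3,1)@(7, 3): e=[0,30,0] → #  [on edge]
    (4,1)@(9, 3): e=[2,20,8] → #
    (5,1)@(11, 3): e=[4,10,16] → #
    (6,1)@(13, 3): e=[6,0,24] → ·  [on edge]
    (3,2)@(7, 5): e=[14,20,-4] → ·
    (4,2)@(9, 5): e=[16,10,4] → #
    (5,2)@(11, 5): e=[18,0,12] → ·  [on edge]
    (4,3)@(9, 7): e=[30,0,0] → ·  [on edge]
    (3,4)@(7, 9): e=[42,0,-12] → ·  [on edge]
    (2,5)@(5, 11): e=[54,0,-24] → ·  [on edge]
    (5,5)@(11, 11): e=[60,-30,0] → ·  [on edge]
    (1,6)@(3, 13): e=[66,0,-36] → ·  [on edge]
    (0,7)@(1, 15): e=[78,0,-48] → ·  [on edge]
    (6,7)@(13, 15): e=[90,-60,0] → ·  [on edge]
  covered (4 px):
    · · · · · · · ·
    · · · # # # · ·
    · · · · # · · ·
    · · · · · · · ·
    · · · · · · · ·
    · · · · · · · ·
    · · · · · · · ·
    · · · · · · · ·

Final: [[3,1],[4,1],[5,1],[4,2]]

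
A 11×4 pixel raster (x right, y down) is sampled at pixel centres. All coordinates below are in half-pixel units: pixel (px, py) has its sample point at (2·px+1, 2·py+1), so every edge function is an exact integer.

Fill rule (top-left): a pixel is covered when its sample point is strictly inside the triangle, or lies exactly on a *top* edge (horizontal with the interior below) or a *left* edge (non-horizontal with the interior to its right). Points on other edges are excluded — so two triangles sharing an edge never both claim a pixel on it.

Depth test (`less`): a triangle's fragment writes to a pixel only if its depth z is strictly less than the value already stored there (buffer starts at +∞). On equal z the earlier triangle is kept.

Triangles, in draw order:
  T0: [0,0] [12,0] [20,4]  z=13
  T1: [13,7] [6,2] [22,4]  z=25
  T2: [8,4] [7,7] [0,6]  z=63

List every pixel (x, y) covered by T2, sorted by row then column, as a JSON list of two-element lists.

T0:
  2·area = 48
  edge (0, 0)→(12, 0): d=(12,0) top-left  bias=+0
  edge (12, 0)→(20, 4): d=(8,4) right/bottom  bias=-1
  edge (20, 4)→(0, 0): d=(-20,-4) top-left  bias=+0
    (2,0)@(5, 1): e=[12,36,0] → #  [on edge]
    (3,0)@(7, 1): e=[12,28,8] → #
    (4,0)@(9, 1): e=[12,20,16] → #
    (5,0)@(11, 1): e=[12,12,24] → #
    (6,0)@(13, 1): e=[12,4,32] → #
    (7,0)@(15, 1): e=[12,-4,40] → ·
    (2,1)@(5, 3): e=[36,52,-40] → ·
    (3,1)@(7, 3): e=[36,44,-32] → ·
    (4,1)@(9, 3): e=[36,36,-24] → ·
    (5,1)@(11, 3): e=[36,28,-16] → ·
    (6,1)@(13, 3): e=[36,20,-8] → ·
    (7,1)@(15, 3): e=[36,12,0] → #  [on edge]
  covered (7 px):
    · · # # # # # · · · ·
    · · · · · · · # # · ·
    · · · · · · · · · · ·
    · · · · · · · · · · ·
T1:
  2·area = 66
  edge (13, 7)→(6, 2): d=(-7,-5) top-left  bias=+0
  edge (6, 2)→(22, 4): d=(16,2) right/bottom  bias=-1
  edge (22, 4)→(13, 7): d=(-9,3) right/bottom  bias=-1
    (4,1)@(9, 3): e=[8,10,48] → #
    (5,1)@(11, 3): e=[18,6,42] → #
    (6,1)@(13, 3): e=[28,2,36] → #
    (7,1)@(15, 3): e=[38,-2,30] → ·
    (4,2)@(9, 5): e=[-6,42,30] → ·
    (5,2)@(11, 5): e=[4,38,24] → #
    (7,2)@(15, 5): e=[24,30,12] → #
    (8,2)@(17, 5): e=[34,26,6] → #
    (9,2)@(19, 5): e=[44,22,0] → ·  [on edge]
    (5,3)@(11, 7): e=[-10,70,6] → ·
    (6,3)@(13, 7): e=[0,66,0] → ·  [on edge]
    (7,3)@(15, 7): e=[10,62,-6] → ·
  covered (7 px):
    · · · · · · · · · · ·
    · · · · # # # · · · ·
    · · · · · # # # # · ·
    · · · · · · · · · · ·
T2:
  2·area = 22
  edge (8, 4)→(7, 7): d=(-1,3) right/bottom  bias=-1
  edge (7, 7)→(0, 6): d=(-7,-1) top-left  bias=+0
  edge (0, 6)→(8, 4): d=(8,-2) top-left  bias=+0
    (4,0)@(9, 1): e=[0,44,-22] → ·  [on edge]
    (2,2)@(5, 5): e=[8,12,2] → #
    (3,2)@(7, 5): e=[2,14,6] → #
    (4,2)@(9, 5): e=[-4,16,10] → ·
    (2,3)@(5, 7): e=[6,-2,18] → ·
    (3,3)@(7, 7): e=[0,0,22] → ·  [on edge]
  covered (2 px):
    · · · · · · · · · · ·
    · · · · · · · · · · ·
    · · # # · · · · · · ·
    · · · · · · · · · · ·

Answer: [[2,2],[3,2]]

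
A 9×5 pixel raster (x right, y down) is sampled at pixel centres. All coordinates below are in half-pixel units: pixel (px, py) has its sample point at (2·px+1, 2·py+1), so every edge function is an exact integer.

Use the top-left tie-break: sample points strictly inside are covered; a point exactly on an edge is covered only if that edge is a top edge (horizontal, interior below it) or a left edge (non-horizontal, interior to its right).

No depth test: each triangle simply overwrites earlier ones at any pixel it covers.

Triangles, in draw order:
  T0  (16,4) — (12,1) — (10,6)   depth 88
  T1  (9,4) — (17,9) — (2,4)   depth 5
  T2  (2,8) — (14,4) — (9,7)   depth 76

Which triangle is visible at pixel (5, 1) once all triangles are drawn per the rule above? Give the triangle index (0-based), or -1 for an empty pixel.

T0:
  2·area = 26  (B↔C swapped to make it positive)
  edge (16, 4)→(10, 6): d=(-6,2) right/bottom  bias=-1
  edge (10, 6)→(12, 1): d=(2,-5) top-left  bias=+0
  edge (12, 1)→(16, 4): d=(4,3) right/bottom  bias=-1
    (6,1)@(13, 3): e=[12,9,5] → #
    (7,1)@(15, 3): e=[8,19,-1] → ·
    (5,2)@(11, 5): e=[4,3,19] → #
    (6,2)@(13, 5): e=[0,13,13] → ·  [on edge]
    (3,3)@(7, 7): e=[0,-13,39] → ·  [on edge]
    (5,3)@(11, 7): e=[-8,7,27] → ·
    (0,4)@(1, 9): e=[0,-39,65] → ·  [on edge]
  covered (2 px):
    · · · · · · · · ·
    · · · · · · # · ·
    · · · · · # · · ·
    · · · · · · · · ·
    · · · · · · · · ·
T1:
  2·area = 35
  edge (9, 4)→(17, 9): d=(8,5) right/bottom  bias=-1
  edge (17, 9)→(2, 4): d=(-15,-5) top-left  bias=+0
  edge (2, 4)→(9, 4): d=(7,0) top-left  bias=+0
    (2,2)@(5, 5): e=[28,0,7] → #  [on edge]
    (3,2)@(7, 5): e=[18,10,7] → #
    (4,2)@(9, 5): e=[8,20,7] → #
    (5,2)@(11, 5): e=[-2,30,7] → ·
    (2,3)@(5, 7): e=[44,-30,21] → ·
    (3,3)@(7, 7): e=[34,-20,21] → ·
    (4,3)@(9, 7): e=[24,-10,21] → ·
    (5,3)@(11, 7): e=[14,0,21] → #  [on edge]
    (6,3)@(13, 7): e=[4,10,21] → #
    (7,3)@(15, 7): e=[-6,20,21] → ·
    (5,4)@(11, 9): e=[30,-30,35] → ·
    (6,4)@(13, 9): e=[20,-20,35] → ·
    (8,4)@(17, 9): e=[0,0,35] → ·  [on edge]
  covered (5 px):
    · · · · · · · · ·
    · · · · · · · · ·
    · · # # # · · · ·
    · · · · · # # · ·
    · · · · · · · · ·
T2:
  2·area = 16
  edge (2, 8)→(14, 4): d=(12,-4) top-left  bias=+0
  edge (14, 4)→(9, 7): d=(-5,3) right/bottom  bias=-1
  edge (9, 7)→(2, 8): d=(-7,1) right/bottom  bias=-1
    (8,1)@(17, 3): e=[0,-4,20] → ·  [on edge]
    (5,2)@(11, 5): e=[0,4,12] → #  [on edge]
    (6,2)@(13, 5): e=[8,-2,10] → ·
    (2,3)@(5, 7): e=[0,12,4] → #  [on edge]
    (3,3)@(7, 7): e=[8,6,2] → #
    (4,3)@(9, 7): e=[16,0,0] → ·  [on edge]
    (5,3)@(11, 7): e=[24,-6,-2] → ·
    (2,4)@(5, 9): e=[24,2,-10] → ·
    (3,4)@(7, 9): e=[32,-4,-12] → ·
  covered (3 px):
    · · · · · · · · ·
    · · · · · · · · ·
    · · · · · # · · ·
    · · # # · · · · ·
    · · · · · · · · ·

Z-buffer (winner per pixel, '.' = empty):
  . . . . . . . . .
  . . . . . . 0 . .
  . . 1 1 1 2 . . .
  . . 2 2 . 1 1 . .
  . . . . . . . . .

Answer: -1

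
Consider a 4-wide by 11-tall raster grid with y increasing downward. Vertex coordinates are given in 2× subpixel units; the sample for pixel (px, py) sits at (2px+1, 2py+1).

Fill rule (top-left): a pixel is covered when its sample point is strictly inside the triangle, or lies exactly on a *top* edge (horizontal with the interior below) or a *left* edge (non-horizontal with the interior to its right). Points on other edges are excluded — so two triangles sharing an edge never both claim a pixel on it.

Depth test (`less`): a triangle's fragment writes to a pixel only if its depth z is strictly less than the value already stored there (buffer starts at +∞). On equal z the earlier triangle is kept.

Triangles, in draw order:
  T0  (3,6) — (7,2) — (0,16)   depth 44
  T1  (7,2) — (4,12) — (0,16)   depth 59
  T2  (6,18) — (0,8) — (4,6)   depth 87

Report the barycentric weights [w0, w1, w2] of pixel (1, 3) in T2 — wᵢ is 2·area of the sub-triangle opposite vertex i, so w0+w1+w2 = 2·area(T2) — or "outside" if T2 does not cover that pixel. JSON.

T0:
  2·area = 28
  edge (3, 6)→(7, 2): d=(4,-4) top-left  bias=+0
  edge (7, 2)→(0, 16): d=(-7,14) right/bottom  bias=-1
  edge (0, 16)→(3, 6): d=(3,-10) top-left  bias=+0
    (2,2)@(5, 5): e=[4,7,17] → #
    (3,2)@(7, 5): e=[12,-21,37] → ·
    (1,3)@(3, 7): e=[4,21,3] → #
    (2,3)@(5, 7): e=[12,-7,23] → ·
    (1,4)@(3, 9): e=[12,7,9] → #
    (2,4)@(5, 9): e=[20,-21,29] → ·
    (1,5)@(3, 11): e=[20,-7,15] → ·
    (0,6)@(1, 13): e=[20,7,1] → #
    (1,6)@(3, 13): e=[28,-21,21] → ·
    (0,7)@(1, 15): e=[28,-7,7] → ·
  covered (4 px):
    · · · ·
    · · · ·
    · · # ·
    · # · ·
    · # · ·
    · · · ·
    # · · ·
    · · · ·
    · · · ·
    · · · ·
    · · · ·
T1:
  2·area = 28
  edge (7, 2)→(4, 12): d=(-3,10) right/bottom  bias=-1
  edge (4, 12)→(0, 16): d=(-4,4) right/bottom  bias=-1
  edge (0, 16)→(7, 2): d=(7,-14) top-left  bias=+0
    (2,3)@(5, 7): e=[5,16,7] → #
    (3,3)@(7, 7): e=[-15,8,35] → ·
    (2,4)@(5, 9): e=[-1,8,21] → ·
    (3,4)@(7, 9): e=[-21,0,49] → ·  [on edge]
    (1,5)@(3, 11): e=[13,8,7] → #
    (2,5)@(5, 11): e=[-7,0,35] → ·  [on edge]
    (1,6)@(3, 13): e=[7,0,21] → ·  [on edge]
    (0,7)@(1, 15): e=[21,0,7] → ·  [on edge]
  covered (2 px):
    · · · ·
    · · · ·
    · · · ·
    · · # ·
    · · · ·
    · # · ·
    · · · ·
    · · · ·
    · · · ·
    · · · ·
    · · · ·
T2:
  2·area = 52
  edge (6, 18)→(0, 8): d=(-6,-10) top-left  bias=+0
  edge (0, 8)→(4, 6): d=(4,-2) top-left  bias=+0
  edge (4, 6)→(6, 18): d=(2,12) right/bottom  bias=-1
    (1,3)@(3, 7): e=[36,2,14] → #
    (2,3)@(5, 7): e=[56,6,-10] → ·
    (0,4)@(1, 9): e=[4,6,42] → #
    (2,4)@(5, 9): e=[44,14,-6] → ·
    (0,5)@(1, 11): e=[-8,14,46] → ·
    (1,5)@(3, 11): e=[12,18,22] → #
    (2,5)@(5, 11): e=[32,22,-2] → ·
    (1,6)@(3, 13): e=[0,26,26] → #  [on edge]
    (2,6)@(5, 13): e=[20,30,2] → #
    (3,6)@(7, 13): e=[40,34,-22] → ·
    (1,7)@(3, 15): e=[-12,34,30] → ·
    (2,7)@(5, 15): e=[8,38,6] → #
  covered (7 px):
    · · · ·
    · · · ·
    · · · ·
    · # · ·
    # # · ·
    · # · ·
    · # # ·
    · · # ·
    · · · ·
    · · · ·
    · · · ·

Final: [2,14,36]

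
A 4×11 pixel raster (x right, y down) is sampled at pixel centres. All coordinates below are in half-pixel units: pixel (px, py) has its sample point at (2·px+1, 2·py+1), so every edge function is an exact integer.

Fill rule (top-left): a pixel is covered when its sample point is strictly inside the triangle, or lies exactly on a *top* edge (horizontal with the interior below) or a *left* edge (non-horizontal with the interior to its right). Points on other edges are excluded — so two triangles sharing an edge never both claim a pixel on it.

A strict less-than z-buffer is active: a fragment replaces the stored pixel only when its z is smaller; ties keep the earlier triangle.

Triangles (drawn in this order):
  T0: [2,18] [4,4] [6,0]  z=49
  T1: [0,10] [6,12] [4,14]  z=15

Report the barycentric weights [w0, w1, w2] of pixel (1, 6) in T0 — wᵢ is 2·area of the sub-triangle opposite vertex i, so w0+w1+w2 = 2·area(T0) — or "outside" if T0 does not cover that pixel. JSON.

T0:
  2·area = 20
  edge (2, 18)→(4, 4): d=(2,-14) top-left  bias=+0
  edge (4, 4)→(6, 0): d=(2,-4) top-left  bias=+0
  edge (6, 0)→(2, 18): d=(-4,18) right/bottom  bias=-1
    (2,1)@(5, 3): e=[12,2,6] → █
    (3,1)@(7, 3): e=[40,10,-30] → ·
    (2,2)@(5, 5): e=[16,6,-2] → ·
    (1,5)@(3, 11): e=[0,10,10] → █  [on edge]
    (2,5)@(5, 11): e=[28,18,-26] → ·
    (1,6)@(3, 13): e=[4,14,2] → █
    (2,6)@(5, 13): e=[32,22,-34] → ·
    (1,7)@(3, 15): e=[8,18,-6] → ·
  covered (3 px):
    · · · ·
    · · █ ·
    · · · ·
    · · · ·
    · · · ·
    · █ · ·
    · █ · ·
    · · · ·
    · · · ·
    · · · ·
    · · · ·
T1:
  2·area = 16
  edge (0, 10)→(6, 12): d=(6,2) right/bottom  bias=-1
  edge (6, 12)→(4, 14): d=(-2,2) right/bottom  bias=-1
  edge (4, 14)→(0, 10): d=(-4,-4) top-left  bias=+0
    (0,5)@(1, 11): e=[4,12,0] → █  [on edge]
    (1,5)@(3, 11): e=[0,8,8] → ·  [on edge]
    (3,5)@(7, 11): e=[-8,0,24] → ·  [on edge]
    (0,6)@(1, 13): e=[16,8,-8] → ·
    (1,6)@(3, 13): e=[12,4,0] → █  [on edge]
    (2,6)@(5, 13): e=[8,0,8] → ·  [on edge]
    (1,7)@(3, 15): e=[24,0,-8] → ·  [on edge]
    (2,7)@(5, 15): e=[20,-4,0] → ·  [on edge]
    (0,8)@(1, 17): e=[40,0,-24] → ·  [on edge]
    (3,8)@(7, 17): e=[28,-12,0] → ·  [on edge]
  covered (2 px):
    · · · ·
    · · · ·
    · · · ·
    · · · ·
    · · · ·
    █ · · ·
    · █ · ·
    · · · ·
    · · · ·
    · · · ·
    · · · ·

Final: [14,2,4]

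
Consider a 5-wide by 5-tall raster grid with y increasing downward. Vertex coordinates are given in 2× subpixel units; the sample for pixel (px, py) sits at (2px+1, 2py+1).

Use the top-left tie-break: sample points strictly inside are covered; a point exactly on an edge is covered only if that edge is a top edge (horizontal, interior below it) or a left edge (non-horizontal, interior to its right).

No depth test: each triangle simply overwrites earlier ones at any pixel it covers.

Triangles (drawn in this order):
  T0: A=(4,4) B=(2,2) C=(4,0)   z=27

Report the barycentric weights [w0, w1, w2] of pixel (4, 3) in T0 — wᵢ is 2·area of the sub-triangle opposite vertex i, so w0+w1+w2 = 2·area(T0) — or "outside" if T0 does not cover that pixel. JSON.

T0:
  2·area = 8
  edge (4, 4)→(2, 2): d=(-2,-2) top-left  bias=+0
  edge (2, 2)→(4, 0): d=(2,-2) top-left  bias=+0
  edge (4, 0)→(4, 4): d=(0,4) right/bottom  bias=-1
    (0,0)@(1, 1): e=[0,-4,12] → ·  [on edge]
    (1,0)@(3, 1): e=[4,0,4] → #  [on edge]
    (2,0)@(5, 1): e=[8,4,-4] → ·
    (0,1)@(1, 3): e=[-4,0,12] → ·  [on edge]
    (1,1)@(3, 3): e=[0,4,4] → #  [on edge]
    (2,1)@(5, 3): e=[4,8,-4] → ·
    (1,2)@(3, 5): e=[-4,8,4] → ·
    (2,2)@(5, 5): e=[0,12,-4] → ·  [on edge]
    (3,3)@(7, 7): e=[0,20,-12] → ·  [on edge]
    (4,4)@(9, 9): e=[0,28,-20] → ·  [on edge]
  covered (2 px):
    · # · · ·
    · # · · ·
    · · · · ·
    · · · · ·
    · · · · ·

Result: "outside"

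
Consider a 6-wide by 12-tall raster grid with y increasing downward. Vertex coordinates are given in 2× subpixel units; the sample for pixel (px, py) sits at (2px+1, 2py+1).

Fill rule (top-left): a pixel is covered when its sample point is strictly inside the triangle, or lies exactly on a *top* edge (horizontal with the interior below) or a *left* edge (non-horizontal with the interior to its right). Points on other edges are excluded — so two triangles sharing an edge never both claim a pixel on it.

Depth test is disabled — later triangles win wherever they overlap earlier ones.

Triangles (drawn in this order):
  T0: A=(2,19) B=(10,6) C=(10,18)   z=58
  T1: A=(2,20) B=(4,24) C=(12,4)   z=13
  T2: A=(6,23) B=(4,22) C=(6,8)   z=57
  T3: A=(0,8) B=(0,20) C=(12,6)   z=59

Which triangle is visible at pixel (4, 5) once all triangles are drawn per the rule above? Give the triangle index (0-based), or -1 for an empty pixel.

T0:
  2·area = 96
  edge (2, 19)→(10, 6): d=(8,-13) top-left  bias=+0
  edge (10, 6)→(10, 18): d=(0,12) right/bottom  bias=-1
  edge (10, 18)→(2, 19): d=(-8,1) right/bottom  bias=-1
    (4,4)@(9, 9): e=[11,12,73] → #
    (5,4)@(11, 9): e=[37,-12,71] → ·
    (3,5)@(7, 11): e=[1,36,59] → #
    (5,5)@(11, 11): e=[53,-12,55] → ·
    (3,6)@(7, 13): e=[17,36,43] → #
    (5,6)@(11, 13): e=[69,-12,39] → ·
    (2,7)@(5, 15): e=[7,60,29] → #
    (5,7)@(11, 15): e=[85,-12,23] → ·
    (2,8)@(5, 17): e=[23,60,13] → #
    (5,8)@(11, 17): e=[101,-12,7] → ·
    (2,9)@(5, 19): e=[39,60,-3] → ·
    (3,9)@(7, 19): e=[65,36,-5] → ·
  covered (11 px):
    · · · · · ·
    · · · · · ·
    · · · · · ·
    · · · · · ·
    · · · · # ·
    · · · # # ·
    · · · # # ·
    · · # # # ·
    · · # # # ·
    · · · · · ·
    · · · · · ·
    · · · · · ·
T1:
  2·area = 72  (B↔C swapped to make it positive)
  edge (2, 20)→(12, 4): d=(10,-16) top-left  bias=+0
  edge (12, 4)→(4, 24): d=(-8,20) right/bottom  bias=-1
  edge (4, 24)→(2, 20): d=(-2,-4) top-left  bias=+0
    (4,4)@(9, 9): e=[2,20,50] → #
    (5,4)@(11, 9): e=[34,-20,58] → ·
    (4,5)@(9, 11): e=[22,4,46] → #
    (5,5)@(11, 11): e=[54,-36,54] → ·
    (3,6)@(7, 13): e=[10,28,34] → #
    (4,6)@(9, 13): e=[42,-12,42] → ·
    (3,7)@(7, 15): e=[30,12,30] → #
    (4,7)@(9, 15): e=[62,-28,38] → ·
    (2,8)@(5, 17): e=[18,36,18] → #
    (3,8)@(7, 17): e=[50,-4,26] → ·
    (1,9)@(3, 19): e=[6,60,6] → #
    (3,9)@(7, 19): e=[70,-20,22] → ·
  covered (9 px):
    · · · · · ·
    · · · · · ·
    · · · · · ·
    · · · · · ·
    · · · · # ·
    · · · · # ·
    · · · # · ·
    · · · # · ·
    · · # · · ·
    · # # · · ·
    · # # · · ·
    · · · · · ·
T2:
  2·area = 30
  edge (6, 23)→(4, 22): d=(-2,-1) top-left  bias=+0
  edge (4, 22)→(6, 8): d=(2,-14) top-left  bias=+0
  edge (6, 8)→(6, 23): d=(0,15) right/bottom  bias=-1
    (3,0)@(7, 1): e=[45,0,-15] → ·  [on edge]
    (2,7)@(5, 15): e=[15,0,15] → #  [on edge]
    (3,7)@(7, 15): e=[17,28,-15] → ·
    (2,8)@(5, 17): e=[11,4,15] → #
    (3,8)@(7, 17): e=[13,32,-15] → ·
    (2,9)@(5, 19): e=[7,8,15] → #
    (3,9)@(7, 19): e=[9,36,-15] → ·
    (2,10)@(5, 21): e=[3,12,15] → #
    (3,10)@(7, 21): e=[5,40,-15] → ·
    (2,11)@(5, 23): e=[-1,16,15] → ·
  covered (4 px):
    · · · · · ·
    · · · · · ·
    · · · · · ·
    · · · · · ·
    · · · · · ·
    · · · · · ·
    · · · · · ·
    · · # · · ·
    · · # · · ·
    · · # · · ·
    · · # · · ·
    · · · · · ·
T3:
  2·area = 144  (B↔C swapped to make it positive)
  edge (0, 8)→(12, 6): d=(12,-2) top-left  bias=+0
  edge (12, 6)→(0, 20): d=(-12,14) right/bottom  bias=-1
  edge (0, 20)→(0, 8): d=(0,-12) top-left  bias=+0
    (3,3)@(7, 7): e=[2,58,84] → #
    (4,3)@(9, 7): e=[6,30,108] → #
    (5,3)@(11, 7): e=[10,2,132] → #
    (0,4)@(1, 9): e=[14,118,12] → #
    (1,4)@(3, 9): e=[18,90,36] → #
    (2,4)@(5, 9): e=[22,62,60] → #
    (5,4)@(11, 9): e=[34,-22,132] → ·
    (0,5)@(1, 11): e=[38,94,12] → #
    (4,5)@(9, 11): e=[54,-18,108] → ·
    (0,6)@(1, 13): e=[62,70,12] → #
    (3,6)@(7, 13): e=[74,-14,84] → ·
    (0,7)@(1, 15): e=[86,46,12] → #
  covered (18 px):
    · · · · · ·
    · · · · · ·
    · · · · · ·
    · · · # # #
    # # # # # ·
    # # # # · ·
    # # # · · ·
    # # · · · ·
    # · · · · ·
    · · · · · ·
    · · · · · ·
    · · · · · ·

Z-buffer (winner per pixel, '.' = empty):
  . . . . . .
  . . . . . .
  . . . . . .
  . . . 3 3 3
  3 3 3 3 3 .
  3 3 3 3 1 .
  3 3 3 1 0 .
  3 3 2 1 0 .
  3 . 2 0 0 .
  . 1 2 . . .
  . 1 2 . . .
  . . . . . .

Final: 1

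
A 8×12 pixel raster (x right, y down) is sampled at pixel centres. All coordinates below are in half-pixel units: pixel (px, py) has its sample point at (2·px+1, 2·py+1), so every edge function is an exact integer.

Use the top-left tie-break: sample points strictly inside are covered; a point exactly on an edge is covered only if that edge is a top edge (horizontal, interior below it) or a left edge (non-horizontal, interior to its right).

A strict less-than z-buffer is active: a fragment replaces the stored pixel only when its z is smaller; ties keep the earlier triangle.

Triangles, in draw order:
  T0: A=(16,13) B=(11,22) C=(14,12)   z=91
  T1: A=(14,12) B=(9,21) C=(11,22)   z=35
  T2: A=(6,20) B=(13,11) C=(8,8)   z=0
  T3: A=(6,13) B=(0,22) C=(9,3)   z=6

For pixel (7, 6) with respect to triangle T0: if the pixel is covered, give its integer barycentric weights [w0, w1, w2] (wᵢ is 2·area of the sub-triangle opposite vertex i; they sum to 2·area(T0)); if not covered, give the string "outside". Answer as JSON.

T0:
  2·area = 23
  edge (16, 13)→(11, 22): d=(-5,9) right/bottom  bias=-1
  edge (11, 22)→(14, 12): d=(3,-10) top-left  bias=+0
  edge (14, 12)→(16, 13): d=(2,1) right/bottom  bias=-1
    (7,6)@(15, 13): e=[9,13,1] → █
    (7,7)@(15, 15): e=[-1,19,5] → ·
    (6,8)@(13, 17): e=[7,5,11] → █
    (7,8)@(15, 17): e=[-11,25,9] → ·
    (6,9)@(13, 19): e=[-3,11,15] → ·
  covered (2 px):
    · · · · · · · ·
    · · · · · · · ·
    · · · · · · · ·
    · · · · · · · ·
    · · · · · · · ·
    · · · · · · · ·
    · · · · · · · █
    · · · · · · · ·
    · · · · · · █ ·
    · · · · · · · ·
    · · · · · · · ·
    · · · · · · · ·
T1:
  2·area = 23  (B↔C swapped to make it positive)
  edge (14, 12)→(11, 22): d=(-3,10) right/bottom  bias=-1
  edge (11, 22)→(9, 21): d=(-2,-1) top-left  bias=+0
  edge (9, 21)→(14, 12): d=(5,-9) top-left  bias=+0
    (6,7)@(13, 15): e=[1,16,6] → █
    (7,7)@(15, 15): e=[-19,18,24] → ·
    (0,8)@(1, 17): e=[115,0,-92] → ·  [on edge]
    (6,8)@(13, 17): e=[-5,12,16] → ·
    (2,9)@(5, 19): e=[69,0,-46] → ·  [on edge]
    (5,9)@(11, 19): e=[9,6,8] → █
    (6,9)@(13, 19): e=[-11,8,26] → ·
    (4,10)@(9, 21): e=[23,0,0] → █  [on edge]
    (6,10)@(13, 21): e=[-17,4,36] → ·
    (4,11)@(9, 23): e=[17,-4,10] → ·
    (5,11)@(11, 23): e=[-3,-2,28] → ·
    (6,11)@(13, 23): e=[-23,0,46] → ·  [on edge]
  covered (4 px):
    · · · · · · · ·
    · · · · · · · ·
    · · · · · · · ·
    · · · · · · · ·
    · · · · · · · ·
    · · · · · · · ·
    · · · · · · · ·
    · · · · · · █ ·
    · · · · · · · ·
    · · · · · █ · ·
    · · · · █ █ · ·
    · · · · · · · ·
T2:
  2·area = 66  (B↔C swapped to make it positive)
  edge (6, 20)→(8, 8): d=(2,-12) top-left  bias=+0
  edge (8, 8)→(13, 11): d=(5,3) right/bottom  bias=-1
  edge (13, 11)→(6, 20): d=(-7,9) right/bottom  bias=-1
    (1,2)@(3, 5): e=[-66,0,132] → ·  [on edge]
    (4,4)@(9, 9): e=[14,2,50] → █
    (5,4)@(11, 9): e=[38,-4,32] → ·
    (4,5)@(9, 11): e=[18,12,36] → █
    (5,5)@(11, 11): e=[42,6,18] → █
    (6,5)@(13, 11): e=[66,0,0] → ·  [on edge]
    (4,6)@(9, 13): e=[22,22,22] → █
    (6,6)@(13, 13): e=[70,10,-14] → ·
    (3,7)@(7, 15): e=[2,38,26] → █
    (5,7)@(11, 15): e=[50,26,-10] → ·
    (3,8)@(7, 17): e=[6,48,12] → █
    (4,8)@(9, 17): e=[30,42,-6] → ·
  covered (8 px):
    · · · · · · · ·
    · · · · · · · ·
    · · · · · · · ·
    · · · · · · · ·
    · · · · █ · · ·
    · · · · █ █ · ·
    · · · · █ █ · ·
    · · · █ █ · · ·
    · · · █ · · · ·
    · · · · · · · ·
    · · · · · · · ·
    · · · · · · · ·
T3:
  2·area = 33
  edge (6, 13)→(0, 22): d=(-6,9) right/bottom  bias=-1
  edge (0, 22)→(9, 3): d=(9,-19) top-left  bias=+0
  edge (9, 3)→(6, 13): d=(-3,10) right/bottom  bias=-1
    (4,1)@(9, 3): e=[33,0,0] → ·  [on edge]
    (3,4)@(7, 9): e=[15,16,2] → █
    (4,4)@(9, 9): e=[-3,54,-18] → ·
    (3,5)@(7, 11): e=[3,34,-4] → ·
    (2,6)@(5, 13): e=[9,14,10] → █
    (3,6)@(7, 13): e=[-9,52,-10] → ·
    (2,7)@(5, 15): e=[-3,32,4] → ·
    (1,8)@(3, 17): e=[3,12,18] → █
    (2,8)@(5, 17): e=[-15,50,-2] → ·
    (1,9)@(3, 19): e=[-9,30,12] → ·
    (1,11)@(3, 23): e=[-33,66,0] → ·  [on edge]
  covered (3 px):
    · · · · · · · ·
    · · · · · · · ·
    · · · · · · · ·
    · · · · · · · ·
    · · · █ · · · ·
    · · · · · · · ·
    · · █ · · · · ·
    · · · · · · · ·
    · █ · · · · · ·
    · · · · · · · ·
    · · · · · · · ·
    · · · · · · · ·

Result: [13,1,9]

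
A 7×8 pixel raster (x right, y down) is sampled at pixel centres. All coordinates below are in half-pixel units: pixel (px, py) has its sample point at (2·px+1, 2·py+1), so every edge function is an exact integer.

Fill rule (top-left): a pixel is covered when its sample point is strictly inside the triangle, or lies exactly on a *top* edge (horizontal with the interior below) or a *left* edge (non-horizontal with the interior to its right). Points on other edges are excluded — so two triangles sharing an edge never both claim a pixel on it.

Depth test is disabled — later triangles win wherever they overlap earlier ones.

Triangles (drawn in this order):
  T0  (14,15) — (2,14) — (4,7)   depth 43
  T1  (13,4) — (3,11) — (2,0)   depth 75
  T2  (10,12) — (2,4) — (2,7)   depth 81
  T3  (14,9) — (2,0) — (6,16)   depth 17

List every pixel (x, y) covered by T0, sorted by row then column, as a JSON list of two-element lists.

T0:
  2·area = 86
  edge (14, 15)→(2, 14): d=(-12,-1) top-left  bias=+0
  edge (2, 14)→(4, 7): d=(2,-7) top-left  bias=+0
  edge (4, 7)→(14, 15): d=(10,8) right/bottom  bias=-1
    (2,4)@(5, 9): e=[63,11,12] → #
    (3,4)@(7, 9): e=[65,25,-4] → ·
    (1,5)@(3, 11): e=[37,1,48] → #
    (3,5)@(7, 11): e=[41,29,16] → #
    (4,5)@(9, 11): e=[43,43,0] → ·  [on edge]
    (1,6)@(3, 13): e=[13,5,68] → #
    (4,6)@(9, 13): e=[19,47,20] → #
    (5,6)@(11, 13): e=[21,61,4] → #
    (6,6)@(13, 13): e=[23,75,-12] → ·
    (1,7)@(3, 15): e=[-11,9,88] → ·
    (2,7)@(5, 15): e=[-9,23,72] → ·
    (3,7)@(7, 15): e=[-7,37,56] → ·
  covered (9 px):
    · · · · · · ·
    · · · · · · ·
    · · · · · · ·
    · · · · · · ·
    · · # · · · ·
    · # # # · · ·
    · # # # # # ·
    · · · · · · ·
T1:
  2·area = 117
  edge (13, 4)→(3, 11): d=(-10,7) right/bottom  bias=-1
  edge (3, 11)→(2, 0): d=(-1,-11) top-left  bias=+0
  edge (2, 0)→(13, 4): d=(11,4) right/bottom  bias=-1
    (1,0)@(3, 1): e=[100,10,7] → #
    (2,0)@(5, 1): e=[86,32,-1] → ·
    (1,1)@(3, 3): e=[80,8,29] → #
    (2,1)@(5, 3): e=[66,30,21] → #
    (3,1)@(7, 3): e=[52,52,13] → #
    (4,1)@(9, 3): e=[38,74,5] → #
    (5,1)@(11, 3): e=[24,96,-3] → ·
    (1,2)@(3, 5): e=[60,6,51] → #
    (5,2)@(11, 5): e=[4,94,19] → #
    (6,2)@(13, 5): e=[-10,116,11] → ·
    (1,3)@(3, 7): e=[40,4,73] → #
    (4,3)@(9, 7): e=[-2,70,49] → ·
    (1,5)@(3, 11): e=[0,0,117] → ·  [on edge]
  covered (15 px):
    · # · · · · ·
    · # # # # · ·
    · # # # # # ·
    · # # # · · ·
    · # # · · · ·
    · · · · · · ·
    · · · · · · ·
    · · · · · · ·
T2:
  2·area = 24  (B↔C swapped to make it positive)
  edge (10, 12)→(2, 7): d=(-8,-5) top-left  bias=+0
  edge (2, 7)→(2, 4): d=(0,-3) top-left  bias=+0
  edge (2, 4)→(10, 12): d=(8,8) right/bottom  bias=-1
    (0,1)@(1, 3): e=[27,-3,0] → ·  [on edge]
    (1,2)@(3, 5): e=[21,3,0] → ·  [on edge]
    (1,3)@(3, 7): e=[5,3,16] → #
    (2,3)@(5, 7): e=[15,9,0] → ·  [on edge]
    (1,4)@(3, 9): e=[-11,3,32] → ·
    (3,4)@(7, 9): e=[9,15,0] → ·  [on edge]
    (4,5)@(9, 11): e=[3,21,0] → ·  [on edge]
    (5,6)@(11, 13): e=[-3,27,0] → ·  [on edge]
    (6,7)@(13, 15): e=[-9,33,0] → ·  [on edge]
  covered (1 px):
    · · · · · · ·
    · · · · · · ·
    · · · · · · ·
    · # · · · · ·
    · · · · · · ·
    · · · · · · ·
    · · · · · · ·
    · · · · · · ·
T3:
  2·area = 156  (B↔C swapped to make it positive)
  edge (14, 9)→(6, 16): d=(-8,7) right/bottom  bias=-1
  edge (6, 16)→(2, 0): d=(-4,-16) top-left  bias=+0
  edge (2, 0)→(14, 9): d=(12,9) right/bottom  bias=-1
    (1,0)@(3, 1): e=[141,12,3] → #
    (2,0)@(5, 1): e=[127,44,-15] → ·
    (1,1)@(3, 3): e=[125,4,27] → #
    (2,1)@(5, 3): e=[111,36,9] → #
    (3,1)@(7, 3): e=[97,68,-9] → ·
    (1,2)@(3, 5): e=[109,-4,51] → ·
    (2,2)@(5, 5): e=[95,28,33] → #
    (3,2)@(7, 5): e=[81,60,15] → #
    (4,2)@(9, 5): e=[67,92,-3] → ·
    (2,3)@(5, 7): e=[79,20,57] → #
    (4,3)@(9, 7): e=[51,84,21] → #
    (5,3)@(11, 7): e=[37,116,3] → #
  covered (21 px):
    · # · · · · ·
    · # # · · · ·
    · · # # · · ·
    · · # # # # ·
    · · # # # # #
    · · # # # # ·
    · · · # # · ·
    · · · # · · ·

Result: [[2,4],[1,5],[2,5],[3,5],[1,6],[2,6],[3,6],[4,6],[5,6]]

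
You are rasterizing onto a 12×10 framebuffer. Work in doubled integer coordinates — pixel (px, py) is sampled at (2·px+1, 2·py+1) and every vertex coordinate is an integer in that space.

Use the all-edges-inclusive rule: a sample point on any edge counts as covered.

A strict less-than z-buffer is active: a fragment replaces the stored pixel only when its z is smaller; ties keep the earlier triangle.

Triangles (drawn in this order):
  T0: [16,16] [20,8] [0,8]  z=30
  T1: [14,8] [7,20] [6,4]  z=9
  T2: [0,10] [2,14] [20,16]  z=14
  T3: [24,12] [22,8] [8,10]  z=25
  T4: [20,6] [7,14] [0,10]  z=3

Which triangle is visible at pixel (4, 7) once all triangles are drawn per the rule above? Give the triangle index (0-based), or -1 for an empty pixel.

T0:
  2·area = 160  (B↔C swapped to make it positive)
  edge (16, 16)→(0, 8): d=(-16,-8) inclusive
  edge (0, 8)→(20, 8): d=(20,0) inclusive
  edge (20, 8)→(16, 16): d=(-4,8) inclusive
    (1,4)@(3, 9): e=[8,20,132] → █
    (2,4)@(5, 9): e=[24,20,116] → █
    (3,4)@(7, 9): e=[40,20,100] → █
    (4,4)@(9, 9): e=[56,20,84] → █
    (5,4)@(11, 9): e=[72,20,68] → █
    (6,4)@(13, 9): e=[88,20,52] → █
    (7,4)@(15, 9): e=[104,20,36] → █
    (8,4)@(17, 9): e=[120,20,20] → █
    (9,4)@(19, 9): e=[136,20,4] → █
    (10,4)@(21, 9): e=[152,20,-12] → ·
    (1,5)@(3, 11): e=[-24,60,124] → ·
    (2,5)@(5, 11): e=[-8,60,108] → ·
  covered (20 px):
    · · · · · · · · · · · ·
    · · · · · · · · · · · ·
    · · · · · · · · · · · ·
    · · · · · · · · · · · ·
    · █ █ █ █ █ █ █ █ █ · ·
    · · · █ █ █ █ █ █ · · ·
    · · · · · █ █ █ █ · · ·
    · · · · · · · █ · · · ·
    · · · · · · · · · · · ·
    · · · · · · · · · · · ·
T1:
  2·area = 124
  edge (14, 8)→(7, 20): d=(-7,12) inclusive
  edge (7, 20)→(6, 4): d=(-1,-16) inclusive
  edge (6, 4)→(14, 8): d=(8,4) inclusive
    (3,2)@(7, 5): e=[105,15,4] → █
    (4,2)@(9, 5): e=[81,47,-4] → ·
    (3,3)@(7, 7): e=[91,13,20] → █
    (4,3)@(9, 7): e=[67,45,12] → █
    (5,3)@(11, 7): e=[43,77,4] → █
    (6,3)@(13, 7): e=[19,109,-4] → ·
    (3,4)@(7, 9): e=[77,11,36] → █
    (6,4)@(13, 9): e=[5,107,12] → █
    (7,4)@(15, 9): e=[-19,139,4] → ·
    (3,5)@(7, 11): e=[63,9,52] → █
    (6,5)@(13, 11): e=[-9,105,28] → ·
    (3,6)@(7, 13): e=[49,7,68] → █
  covered (18 px):
    · · · · · · · · · · · ·
    · · · · · · · · · · · ·
    · · · █ · · · · · · · ·
    · · · █ █ █ · · · · · ·
    · · · █ █ █ █ · · · · ·
    · · · █ █ █ · · · · · ·
    · · · █ █ █ · · · · · ·
    · · · █ █ · · · · · · ·
    · · · █ · · · · · · · ·
    · · · █ · · · · · · · ·
T2:
  2·area = 68  (B↔C swapped to make it positive)
  edge (0, 10)→(20, 16): d=(20,6) inclusive
  edge (20, 16)→(2, 14): d=(-18,-2) inclusive
  edge (2, 14)→(0, 10): d=(-2,-4) inclusive
    (0,5)@(1, 11): e=[14,52,2] → █
    (1,5)@(3, 11): e=[2,56,10] → █
    (2,5)@(5, 11): e=[-10,60,18] → ·
    (0,6)@(1, 13): e=[54,16,-2] → ·
    (1,6)@(3, 13): e=[42,20,6] → █
    (2,6)@(5, 13): e=[30,24,14] → █
    (3,6)@(7, 13): e=[18,28,22] → █
    (4,6)@(9, 13): e=[6,32,30] → █
    (5,6)@(11, 13): e=[-6,36,38] → ·
    (1,7)@(3, 15): e=[82,-16,2] → ·
    (2,7)@(5, 15): e=[70,-12,10] → ·
    (3,7)@(7, 15): e=[58,-8,18] → ·
    (5,7)@(11, 15): e=[34,0,34] → █  [on edge]
  covered (9 px):
    · · · · · · · · · · · ·
    · · · · · · · · · · · ·
    · · · · · · · · · · · ·
    · · · · · · · · · · · ·
    · · · · · · · · · · · ·
    █ █ · · · · · · · · · ·
    · █ █ █ █ · · · · · · ·
    · · · · · █ █ █ · · · ·
    · · · · · · · · · · · ·
    · · · · · · · · · · · ·
T3:
  2·area = 60  (B↔C swapped to make it positive)
  edge (24, 12)→(8, 10): d=(-16,-2) inclusive
  edge (8, 10)→(22, 8): d=(14,-2) inclusive
  edge (22, 8)→(24, 12): d=(2,4) inclusive
    (7,4)@(15, 9): e=[30,0,30] → █  [on edge]
    (8,4)@(17, 9): e=[34,4,22] → █
    (9,4)@(19, 9): e=[38,8,14] → █
    (10,4)@(21, 9): e=[42,12,6] → █
    (11,4)@(23, 9): e=[46,16,-2] → ·
    (0,5)@(1, 11): e=[-30,0,90] → ·  [on edge]
    (7,5)@(15, 11): e=[-2,28,34] → ·
    (8,5)@(17, 11): e=[2,32,26] → █
    (11,5)@(23, 11): e=[14,44,2] → █
    (8,6)@(17, 13): e=[-30,60,30] → ·
    (9,6)@(19, 13): e=[-26,64,22] → ·
    (10,6)@(21, 13): e=[-22,68,14] → ·
  covered (8 px):
    · · · · · · · · · · · ·
    · · · · · · · · · · · ·
    · · · · · · · · · · · ·
    · · · · · · · · · · · ·
    · · · · · · · █ █ █ █ ·
    · · · · · · · · █ █ █ █
    · · · · · · · · · · · ·
    · · · · · · · · · · · ·
    · · · · · · · · · · · ·
    · · · · · · · · · · · ·
T4:
  2·area = 108
  edge (20, 6)→(7, 14): d=(-13,8) inclusive
  edge (7, 14)→(0, 10): d=(-7,-4) inclusive
  edge (0, 10)→(20, 6): d=(20,-4) inclusive
    (7,3)@(15, 7): e=[27,81,0] → █  [on edge]
    (8,3)@(17, 7): e=[11,89,8] → █
    (9,3)@(19, 7): e=[-5,97,16] → ·
    (2,4)@(5, 9): e=[81,27,0] → █  [on edge]
    (3,4)@(7, 9): e=[65,35,8] → █
    (4,4)@(9, 9): e=[49,43,16] → █
    (5,4)@(11, 9): e=[33,51,24] → █
    (6,4)@(13, 9): e=[17,59,32] → █
    (8,4)@(17, 9): e=[-15,75,48] → ·
    (1,5)@(3, 11): e=[71,5,32] → █
    (6,5)@(13, 11): e=[-9,45,72] → ·
    (7,5)@(15, 11): e=[-25,53,80] → ·
  covered (14 px):
    · · · · · · · · · · · ·
    · · · · · · · · · · · ·
    · · · · · · · · · · · ·
    · · · · · · · █ █ · · ·
    · · █ █ █ █ █ █ · · · ·
    · █ █ █ █ █ · · · · · ·
    · · · █ · · · · · · · ·
    · · · · · · · · · · · ·
    · · · · · · · · · · · ·
    · · · · · · · · · · · ·

Z-buffer (winner per pixel, '.' = empty):
  . . . . . . . . . . . .
  . . . . . . . . . . . .
  . . . 1 . . . . . . . .
  . . . 1 1 1 . 4 4 . . .
  . 0 4 4 4 4 4 4 3 3 3 .
  2 4 4 4 4 4 0 0 3 3 3 3
  . 2 2 4 1 1 0 0 0 . . .
  . . . 1 1 2 2 2 . . . .
  . . . 1 . . . . . . . .
  . . . 1 . . . . . . . .

Result: 1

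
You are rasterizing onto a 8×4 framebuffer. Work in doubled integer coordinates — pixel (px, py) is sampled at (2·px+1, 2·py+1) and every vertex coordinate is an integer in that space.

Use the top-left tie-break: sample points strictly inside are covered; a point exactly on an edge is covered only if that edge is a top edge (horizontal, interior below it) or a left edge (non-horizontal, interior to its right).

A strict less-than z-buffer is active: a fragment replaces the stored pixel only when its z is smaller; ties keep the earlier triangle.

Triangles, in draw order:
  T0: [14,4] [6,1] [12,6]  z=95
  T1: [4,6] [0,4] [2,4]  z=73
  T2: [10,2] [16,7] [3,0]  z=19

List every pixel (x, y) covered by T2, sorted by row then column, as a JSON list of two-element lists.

T0:
  2·area = 22  (B↔C swapped to make it positive)
  edge (14, 4)→(12, 6): d=(-2,2) right/bottom  bias=-1
  edge (12, 6)→(6, 1): d=(-6,-5) top-left  bias=+0
  edge (6, 1)→(14, 4): d=(8,3) right/bottom  bias=-1
    (4,1)@(9, 3): e=[12,3,7] → X
    (5,1)@(11, 3): e=[8,13,1] → X
    (6,1)@(13, 3): e=[4,23,-5] → .
    (7,1)@(15, 3): e=[0,33,-11] → .  [on edge]
    (4,2)@(9, 5): e=[8,-9,23] → .
    (5,2)@(11, 5): e=[4,1,17] → X
    (6,2)@(13, 5): e=[0,11,11] → .  [on edge]
    (5,3)@(11, 7): e=[0,-11,33] → .  [on edge]
  covered (3 px):
    . . . . . . . .
    . . . . X X . .
    . . . . . X . .
    . . . . . . . .
T1:
  2·area = 4
  edge (4, 6)→(0, 4): d=(-4,-2) top-left  bias=+0
  edge (0, 4)→(2, 4): d=(2,0) top-left  bias=+0
  edge (2, 4)→(4, 6): d=(2,2) right/bottom  bias=-1
    (0,1)@(1, 3): e=[6,-2,0] → .  [on edge]
    (1,2)@(3, 5): e=[2,2,0] → .  [on edge]
    (2,3)@(5, 7): e=[-2,6,0] → .  [on edge]
  covered (0 px):
    . . . . . . . .
    . . . . . . . .
    . . . . . . . .
    . . . . . . . .
T2:
  2·area = 23
  edge (10, 2)→(16, 7): d=(6,5) right/bottom  bias=-1
  edge (16, 7)→(3, 0): d=(-13,-7) top-left  bias=+0
  edge (3, 0)→(10, 2): d=(7,2) right/bottom  bias=-1
    (2,0)@(5, 1): e=[19,1,3] → X
    (3,0)@(7, 1): e=[9,15,-1] → .
    (2,1)@(5, 3): e=[31,-25,17] → .
    (4,1)@(9, 3): e=[11,3,9] → X
    (5,1)@(11, 3): e=[1,17,5] → X
    (6,1)@(13, 3): e=[-9,31,1] → .
    (4,2)@(9, 5): e=[23,-23,23] → .
    (5,2)@(11, 5): e=[13,-9,19] → .
    (6,2)@(13, 5): e=[3,5,15] → X
    (7,2)@(15, 5): e=[-7,19,11] → .
    (6,3)@(13, 7): e=[15,-21,29] → .
  covered (4 px):
    . . X . . . . .
    . . . . X X . .
    . . . . . . X .
    . . . . . . . .

Final: [[2,0],[4,1],[5,1],[6,2]]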